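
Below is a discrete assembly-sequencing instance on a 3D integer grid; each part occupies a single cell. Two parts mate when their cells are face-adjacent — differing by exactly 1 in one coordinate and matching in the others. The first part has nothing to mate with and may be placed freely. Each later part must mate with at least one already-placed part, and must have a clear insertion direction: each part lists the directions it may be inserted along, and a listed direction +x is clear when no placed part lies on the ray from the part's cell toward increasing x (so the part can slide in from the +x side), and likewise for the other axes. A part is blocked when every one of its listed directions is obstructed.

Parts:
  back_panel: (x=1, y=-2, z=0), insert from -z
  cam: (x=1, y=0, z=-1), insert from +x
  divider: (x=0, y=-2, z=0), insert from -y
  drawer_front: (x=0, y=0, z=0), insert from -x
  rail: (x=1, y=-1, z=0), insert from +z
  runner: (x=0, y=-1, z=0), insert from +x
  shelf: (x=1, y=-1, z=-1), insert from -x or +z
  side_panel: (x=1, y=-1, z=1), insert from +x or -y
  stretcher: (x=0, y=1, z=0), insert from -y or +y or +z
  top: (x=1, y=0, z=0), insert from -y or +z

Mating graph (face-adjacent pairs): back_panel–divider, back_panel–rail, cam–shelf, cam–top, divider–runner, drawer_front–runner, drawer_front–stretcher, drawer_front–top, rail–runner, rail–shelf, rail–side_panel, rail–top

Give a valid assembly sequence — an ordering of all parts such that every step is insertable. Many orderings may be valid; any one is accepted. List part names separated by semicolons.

1. divider@(0, -2, 0) [-y clear] — {divider}
2. runner@(0, -1, 0) [+x clear] — {divider, runner}
3. drawer_front@(0, 0, 0) [-x clear] — {divider, drawer_front, runner}
4. top@(1, 0, 0) [-y clear] — {divider, drawer_front, runner, top}
5. cam@(1, 0, -1) [+x clear] — {cam, divider, drawer_front, runner, top}
6. shelf@(1, -1, -1) [-x clear] — {cam, divider, drawer_front, runner, shelf, top}
7. stretcher@(0, 1, 0) [+y clear] — {cam, divider, drawer_front, runner, shelf, stretcher, top}
8. back_panel@(1, -2, 0) [-z clear] — {back_panel, cam, divider, drawer_front, runner, shelf, stretcher, top}
9. rail@(1, -1, 0) [+z clear] — {back_panel, cam, divider, drawer_front, rail, runner, shelf, stretcher, top}
10. side_panel@(1, -1, 1) [+x clear] — {back_panel, cam, divider, drawer_front, rail, runner, shelf, side_panel, stretcher, top}

divider; runner; drawer_front; top; cam; shelf; stretcher; back_panel; rail; side_panel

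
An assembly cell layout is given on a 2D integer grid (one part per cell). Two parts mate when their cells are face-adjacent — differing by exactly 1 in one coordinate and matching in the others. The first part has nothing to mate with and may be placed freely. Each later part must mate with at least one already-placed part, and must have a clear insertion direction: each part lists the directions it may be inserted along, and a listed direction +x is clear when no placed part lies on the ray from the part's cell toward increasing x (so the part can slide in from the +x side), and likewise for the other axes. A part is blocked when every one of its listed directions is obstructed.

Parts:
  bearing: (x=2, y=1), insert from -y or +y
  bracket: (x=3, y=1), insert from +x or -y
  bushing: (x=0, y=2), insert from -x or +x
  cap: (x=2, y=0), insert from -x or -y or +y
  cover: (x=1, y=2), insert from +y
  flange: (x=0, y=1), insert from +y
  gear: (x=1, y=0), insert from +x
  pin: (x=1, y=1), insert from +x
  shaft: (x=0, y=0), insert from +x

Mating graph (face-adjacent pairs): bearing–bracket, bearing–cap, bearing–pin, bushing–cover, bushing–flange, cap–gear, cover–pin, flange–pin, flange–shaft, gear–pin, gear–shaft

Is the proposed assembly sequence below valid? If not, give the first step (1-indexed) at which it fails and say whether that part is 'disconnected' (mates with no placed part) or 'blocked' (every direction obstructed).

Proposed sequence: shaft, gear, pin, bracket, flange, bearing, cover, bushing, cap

Invalid at step 4 (disconnected)

1. shaft@(0, 0) [+x clear] — {shaft}
2. gear@(1, 0) [+x clear] — {gear, shaft}
3. pin@(1, 1) [+x clear] — {gear, pin, shaft}
4. bracket@(3, 1) — no placed neighbour ⇒ disconnected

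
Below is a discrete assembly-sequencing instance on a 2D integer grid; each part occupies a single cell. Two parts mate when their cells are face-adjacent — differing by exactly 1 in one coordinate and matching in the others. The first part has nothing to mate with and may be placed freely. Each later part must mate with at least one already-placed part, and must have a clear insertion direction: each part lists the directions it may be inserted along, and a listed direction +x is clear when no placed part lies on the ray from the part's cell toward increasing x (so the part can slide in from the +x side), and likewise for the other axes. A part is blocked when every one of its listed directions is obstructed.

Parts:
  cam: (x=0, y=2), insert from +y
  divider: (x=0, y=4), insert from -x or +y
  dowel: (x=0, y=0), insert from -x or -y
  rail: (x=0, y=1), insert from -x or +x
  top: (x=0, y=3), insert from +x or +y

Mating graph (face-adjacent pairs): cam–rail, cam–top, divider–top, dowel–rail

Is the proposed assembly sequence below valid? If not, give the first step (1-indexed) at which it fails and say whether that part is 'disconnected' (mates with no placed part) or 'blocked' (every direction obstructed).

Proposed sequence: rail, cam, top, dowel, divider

Valid

1. rail@(0, 1) [-x clear] — {rail}
2. cam@(0, 2) [+y clear] — {cam, rail}
3. top@(0, 3) [+x clear] — {cam, rail, top}
4. dowel@(0, 0) [-x clear] — {cam, dowel, rail, top}
5. divider@(0, 4) [-x clear] — {cam, divider, dowel, rail, top}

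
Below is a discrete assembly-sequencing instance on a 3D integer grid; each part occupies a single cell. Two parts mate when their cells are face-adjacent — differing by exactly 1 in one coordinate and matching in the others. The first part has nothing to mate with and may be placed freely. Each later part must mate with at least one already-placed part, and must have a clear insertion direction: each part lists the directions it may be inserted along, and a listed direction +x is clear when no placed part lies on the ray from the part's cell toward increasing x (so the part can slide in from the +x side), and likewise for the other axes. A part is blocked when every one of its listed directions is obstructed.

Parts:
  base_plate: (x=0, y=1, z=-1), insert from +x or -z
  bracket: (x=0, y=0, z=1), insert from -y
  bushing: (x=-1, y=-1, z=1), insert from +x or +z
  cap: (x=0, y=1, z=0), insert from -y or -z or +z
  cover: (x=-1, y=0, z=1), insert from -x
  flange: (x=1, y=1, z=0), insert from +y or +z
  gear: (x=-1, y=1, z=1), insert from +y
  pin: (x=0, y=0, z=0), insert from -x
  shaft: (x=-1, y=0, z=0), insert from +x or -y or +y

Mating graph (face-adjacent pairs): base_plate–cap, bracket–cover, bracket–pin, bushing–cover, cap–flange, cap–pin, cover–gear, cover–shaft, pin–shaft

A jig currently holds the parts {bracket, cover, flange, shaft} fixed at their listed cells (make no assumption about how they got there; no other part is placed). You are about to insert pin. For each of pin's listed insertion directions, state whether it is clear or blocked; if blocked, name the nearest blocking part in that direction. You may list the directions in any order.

-x: blocked by shaft

-x: nearest on ray is shaft@(-1, 0, 0) ⇒ blocked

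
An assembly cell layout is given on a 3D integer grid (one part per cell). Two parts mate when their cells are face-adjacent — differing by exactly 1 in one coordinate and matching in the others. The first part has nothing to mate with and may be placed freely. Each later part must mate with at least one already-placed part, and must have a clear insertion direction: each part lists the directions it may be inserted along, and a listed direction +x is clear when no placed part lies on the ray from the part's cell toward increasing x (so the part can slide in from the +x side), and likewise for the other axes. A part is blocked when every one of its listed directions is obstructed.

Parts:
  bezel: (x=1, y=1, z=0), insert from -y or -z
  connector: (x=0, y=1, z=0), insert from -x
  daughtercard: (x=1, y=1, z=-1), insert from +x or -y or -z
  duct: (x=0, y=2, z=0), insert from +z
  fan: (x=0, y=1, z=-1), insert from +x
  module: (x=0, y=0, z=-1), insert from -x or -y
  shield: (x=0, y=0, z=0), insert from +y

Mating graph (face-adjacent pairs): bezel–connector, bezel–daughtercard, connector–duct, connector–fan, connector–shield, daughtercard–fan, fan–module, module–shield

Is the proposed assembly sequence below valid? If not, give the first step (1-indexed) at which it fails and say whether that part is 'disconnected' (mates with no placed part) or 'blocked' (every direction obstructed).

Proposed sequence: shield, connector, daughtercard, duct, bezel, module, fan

1. shield@(0, 0, 0) [+y clear] — {shield}
2. connector@(0, 1, 0) [-x clear] — {connector, shield}
3. daughtercard@(1, 1, -1) — no placed neighbour ⇒ disconnected

Invalid at step 3 (disconnected)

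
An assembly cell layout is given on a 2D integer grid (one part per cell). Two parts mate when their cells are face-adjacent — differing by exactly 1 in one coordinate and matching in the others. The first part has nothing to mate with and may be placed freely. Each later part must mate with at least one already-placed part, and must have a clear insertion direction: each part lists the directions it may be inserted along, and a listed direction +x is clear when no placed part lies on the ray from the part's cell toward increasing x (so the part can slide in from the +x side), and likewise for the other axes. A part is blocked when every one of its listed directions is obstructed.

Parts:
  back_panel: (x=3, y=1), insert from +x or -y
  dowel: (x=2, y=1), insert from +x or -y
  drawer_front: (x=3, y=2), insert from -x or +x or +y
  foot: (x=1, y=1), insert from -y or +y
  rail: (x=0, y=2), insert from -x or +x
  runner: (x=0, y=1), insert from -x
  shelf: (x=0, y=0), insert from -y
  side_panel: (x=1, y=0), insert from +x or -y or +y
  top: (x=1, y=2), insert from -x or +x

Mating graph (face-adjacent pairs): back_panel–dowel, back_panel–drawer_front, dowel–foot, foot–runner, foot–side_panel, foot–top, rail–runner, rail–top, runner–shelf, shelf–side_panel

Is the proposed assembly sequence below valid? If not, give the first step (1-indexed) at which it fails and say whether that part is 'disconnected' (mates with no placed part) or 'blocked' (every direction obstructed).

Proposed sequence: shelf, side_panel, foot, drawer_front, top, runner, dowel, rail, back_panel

Invalid at step 4 (disconnected)

1. shelf@(0, 0) [-y clear] — {shelf}
2. side_panel@(1, 0) [+x clear] — {shelf, side_panel}
3. foot@(1, 1) [+y clear] — {foot, shelf, side_panel}
4. drawer_front@(3, 2) — no placed neighbour ⇒ disconnected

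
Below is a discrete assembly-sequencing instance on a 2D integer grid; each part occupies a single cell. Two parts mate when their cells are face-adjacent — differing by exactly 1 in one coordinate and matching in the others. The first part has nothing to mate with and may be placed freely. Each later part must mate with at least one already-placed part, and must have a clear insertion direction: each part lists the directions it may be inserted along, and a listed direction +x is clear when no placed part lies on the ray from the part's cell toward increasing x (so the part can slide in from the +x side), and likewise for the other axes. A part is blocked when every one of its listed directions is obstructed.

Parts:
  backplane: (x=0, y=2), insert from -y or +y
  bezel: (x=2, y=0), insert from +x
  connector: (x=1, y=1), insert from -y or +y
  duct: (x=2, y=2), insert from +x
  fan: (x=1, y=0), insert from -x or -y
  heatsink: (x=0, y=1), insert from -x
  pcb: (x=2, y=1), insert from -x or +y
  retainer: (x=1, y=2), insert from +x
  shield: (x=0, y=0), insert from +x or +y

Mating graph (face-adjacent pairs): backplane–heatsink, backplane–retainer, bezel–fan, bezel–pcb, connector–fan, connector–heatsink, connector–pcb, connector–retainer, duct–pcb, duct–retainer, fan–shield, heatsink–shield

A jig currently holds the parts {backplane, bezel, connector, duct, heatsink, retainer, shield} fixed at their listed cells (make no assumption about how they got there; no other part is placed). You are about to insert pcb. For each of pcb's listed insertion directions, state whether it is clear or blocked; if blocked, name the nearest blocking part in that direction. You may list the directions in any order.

+y: blocked by duct; -x: blocked by connector

-x: nearest on ray is connector@(1, 1) ⇒ blocked
+y: nearest on ray is duct@(2, 2) ⇒ blocked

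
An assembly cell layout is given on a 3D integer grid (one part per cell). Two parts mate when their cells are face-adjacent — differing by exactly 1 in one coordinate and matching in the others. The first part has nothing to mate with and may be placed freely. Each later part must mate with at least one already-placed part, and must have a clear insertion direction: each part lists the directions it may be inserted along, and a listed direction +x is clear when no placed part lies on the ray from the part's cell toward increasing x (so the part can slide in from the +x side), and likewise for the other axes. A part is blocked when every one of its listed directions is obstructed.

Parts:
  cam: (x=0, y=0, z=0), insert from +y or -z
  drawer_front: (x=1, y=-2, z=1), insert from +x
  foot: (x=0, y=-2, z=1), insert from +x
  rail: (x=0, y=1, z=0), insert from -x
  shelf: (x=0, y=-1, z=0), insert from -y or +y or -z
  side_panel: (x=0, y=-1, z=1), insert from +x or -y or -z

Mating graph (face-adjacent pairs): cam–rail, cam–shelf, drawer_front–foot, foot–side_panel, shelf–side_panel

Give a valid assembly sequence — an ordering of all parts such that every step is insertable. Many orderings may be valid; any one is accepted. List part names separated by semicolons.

1. side_panel@(0, -1, 1) [+x clear] — {side_panel}
2. shelf@(0, -1, 0) [-y clear] — {shelf, side_panel}
3. cam@(0, 0, 0) [+y clear] — {cam, shelf, side_panel}
4. rail@(0, 1, 0) [-x clear] — {cam, rail, shelf, side_panel}
5. foot@(0, -2, 1) [+x clear] — {cam, foot, rail, shelf, side_panel}
6. drawer_front@(1, -2, 1) [+x clear] — {cam, drawer_front, foot, rail, shelf, side_panel}

side_panel; shelf; cam; rail; foot; drawer_front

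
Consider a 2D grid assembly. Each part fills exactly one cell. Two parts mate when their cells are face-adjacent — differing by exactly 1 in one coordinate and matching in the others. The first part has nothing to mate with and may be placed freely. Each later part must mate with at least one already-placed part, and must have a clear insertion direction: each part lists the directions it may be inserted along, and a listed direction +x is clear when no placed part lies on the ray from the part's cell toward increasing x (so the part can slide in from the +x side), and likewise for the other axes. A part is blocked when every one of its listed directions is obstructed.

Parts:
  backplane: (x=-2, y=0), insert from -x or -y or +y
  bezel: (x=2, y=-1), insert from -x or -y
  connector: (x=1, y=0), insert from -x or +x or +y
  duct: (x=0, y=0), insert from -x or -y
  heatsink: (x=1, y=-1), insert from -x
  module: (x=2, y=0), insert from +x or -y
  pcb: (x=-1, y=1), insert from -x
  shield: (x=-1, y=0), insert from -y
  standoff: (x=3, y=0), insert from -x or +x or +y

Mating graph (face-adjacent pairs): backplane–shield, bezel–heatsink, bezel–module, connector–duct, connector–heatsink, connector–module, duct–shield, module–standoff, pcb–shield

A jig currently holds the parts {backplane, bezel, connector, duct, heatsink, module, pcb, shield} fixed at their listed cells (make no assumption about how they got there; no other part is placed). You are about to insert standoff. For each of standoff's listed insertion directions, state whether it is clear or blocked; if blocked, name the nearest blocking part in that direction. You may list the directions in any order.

+x: clear; +y: clear; -x: blocked by module

-x: nearest on ray is module@(2, 0) ⇒ blocked
+x: ray from standoff(3, 0) has no placed part ⇒ clear
+y: ray from standoff(3, 0) has no placed part ⇒ clear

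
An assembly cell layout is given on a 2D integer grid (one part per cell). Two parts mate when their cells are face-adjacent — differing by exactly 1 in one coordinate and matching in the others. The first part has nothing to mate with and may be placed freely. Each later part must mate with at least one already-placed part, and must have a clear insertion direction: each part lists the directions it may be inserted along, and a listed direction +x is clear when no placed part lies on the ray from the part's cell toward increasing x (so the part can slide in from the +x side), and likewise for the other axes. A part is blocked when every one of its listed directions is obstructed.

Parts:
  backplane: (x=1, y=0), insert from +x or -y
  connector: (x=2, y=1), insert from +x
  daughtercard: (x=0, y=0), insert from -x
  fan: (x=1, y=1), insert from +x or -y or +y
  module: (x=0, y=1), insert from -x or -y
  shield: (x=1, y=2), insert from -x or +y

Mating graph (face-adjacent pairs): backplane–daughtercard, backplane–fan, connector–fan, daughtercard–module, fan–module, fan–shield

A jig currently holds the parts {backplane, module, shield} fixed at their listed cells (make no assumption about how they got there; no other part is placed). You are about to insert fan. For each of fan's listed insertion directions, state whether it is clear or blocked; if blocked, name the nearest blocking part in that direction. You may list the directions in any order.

+x: clear; +y: blocked by shield; -y: blocked by backplane

+x: ray from fan(1, 1) has no placed part ⇒ clear
-y: nearest on ray is backplane@(1, 0) ⇒ blocked
+y: nearest on ray is shield@(1, 2) ⇒ blocked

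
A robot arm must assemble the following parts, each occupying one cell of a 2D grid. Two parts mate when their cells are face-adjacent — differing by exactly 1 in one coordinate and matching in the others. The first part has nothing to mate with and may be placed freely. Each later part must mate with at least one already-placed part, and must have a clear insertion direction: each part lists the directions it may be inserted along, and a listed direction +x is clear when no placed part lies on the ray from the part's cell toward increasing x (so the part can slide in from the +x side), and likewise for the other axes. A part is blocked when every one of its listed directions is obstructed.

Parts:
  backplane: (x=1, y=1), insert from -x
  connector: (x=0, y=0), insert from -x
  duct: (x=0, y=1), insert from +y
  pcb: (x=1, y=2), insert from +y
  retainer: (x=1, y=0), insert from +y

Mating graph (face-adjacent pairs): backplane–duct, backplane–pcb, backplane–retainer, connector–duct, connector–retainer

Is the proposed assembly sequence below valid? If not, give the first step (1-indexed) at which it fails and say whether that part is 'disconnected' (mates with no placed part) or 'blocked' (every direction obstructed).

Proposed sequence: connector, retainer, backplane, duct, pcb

1. connector@(0, 0) [-x clear] — {connector}
2. retainer@(1, 0) [+y clear] — {connector, retainer}
3. backplane@(1, 1) [-x clear] — {backplane, connector, retainer}
4. duct@(0, 1) [+y clear] — {backplane, connector, duct, retainer}
5. pcb@(1, 2) [+y clear] — {backplane, connector, duct, pcb, retainer}

Valid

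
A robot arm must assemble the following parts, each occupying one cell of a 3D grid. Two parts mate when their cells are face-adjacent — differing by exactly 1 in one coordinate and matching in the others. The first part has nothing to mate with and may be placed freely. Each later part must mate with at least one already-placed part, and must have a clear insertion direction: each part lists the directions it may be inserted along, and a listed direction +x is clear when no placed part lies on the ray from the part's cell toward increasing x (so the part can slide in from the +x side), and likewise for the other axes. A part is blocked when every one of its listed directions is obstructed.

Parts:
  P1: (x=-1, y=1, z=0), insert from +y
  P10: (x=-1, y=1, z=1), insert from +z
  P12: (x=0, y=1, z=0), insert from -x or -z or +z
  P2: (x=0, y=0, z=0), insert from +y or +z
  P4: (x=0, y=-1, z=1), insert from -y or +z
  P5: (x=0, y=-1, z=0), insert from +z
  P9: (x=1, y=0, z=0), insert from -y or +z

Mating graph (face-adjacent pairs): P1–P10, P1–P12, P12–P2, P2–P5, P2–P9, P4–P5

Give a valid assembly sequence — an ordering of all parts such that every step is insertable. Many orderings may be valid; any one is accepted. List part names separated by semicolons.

1. P5@(0, -1, 0) [+z clear] — {P5}
2. P4@(0, -1, 1) [-y clear] — {P4, P5}
3. P2@(0, 0, 0) [+y clear] — {P2, P4, P5}
4. P12@(0, 1, 0) [-x clear] — {P12, P2, P4, P5}
5. P1@(-1, 1, 0) [+y clear] — {P1, P12, P2, P4, P5}
6. P10@(-1, 1, 1) [+z clear] — {P1, P10, P12, P2, P4, P5}
7. P9@(1, 0, 0) [-y clear] — {P1, P10, P12, P2, P4, P5, P9}

P5; P4; P2; P12; P1; P10; P9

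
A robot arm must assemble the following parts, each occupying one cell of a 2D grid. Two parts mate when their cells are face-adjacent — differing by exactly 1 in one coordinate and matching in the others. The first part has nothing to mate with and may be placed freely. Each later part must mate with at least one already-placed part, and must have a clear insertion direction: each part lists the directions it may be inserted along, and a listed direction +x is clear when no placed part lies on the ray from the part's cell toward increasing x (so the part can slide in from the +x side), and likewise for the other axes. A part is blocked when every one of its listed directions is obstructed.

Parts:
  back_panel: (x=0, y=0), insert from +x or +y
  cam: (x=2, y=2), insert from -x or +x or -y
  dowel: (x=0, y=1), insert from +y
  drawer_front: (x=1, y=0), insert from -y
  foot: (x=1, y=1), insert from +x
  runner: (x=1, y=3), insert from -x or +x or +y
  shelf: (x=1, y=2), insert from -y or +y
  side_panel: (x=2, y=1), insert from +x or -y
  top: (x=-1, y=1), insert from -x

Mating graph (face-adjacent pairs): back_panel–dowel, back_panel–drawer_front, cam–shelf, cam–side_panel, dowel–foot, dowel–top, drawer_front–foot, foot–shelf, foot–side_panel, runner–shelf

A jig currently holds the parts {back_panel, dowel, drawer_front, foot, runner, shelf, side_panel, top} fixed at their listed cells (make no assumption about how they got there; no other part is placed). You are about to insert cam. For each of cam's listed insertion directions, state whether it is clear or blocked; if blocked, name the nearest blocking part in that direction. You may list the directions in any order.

-x: nearest on ray is shelf@(1, 2) ⇒ blocked
+x: ray from cam(2, 2) has no placed part ⇒ clear
-y: nearest on ray is side_panel@(2, 1) ⇒ blocked

+x: clear; -x: blocked by shelf; -y: blocked by side_panel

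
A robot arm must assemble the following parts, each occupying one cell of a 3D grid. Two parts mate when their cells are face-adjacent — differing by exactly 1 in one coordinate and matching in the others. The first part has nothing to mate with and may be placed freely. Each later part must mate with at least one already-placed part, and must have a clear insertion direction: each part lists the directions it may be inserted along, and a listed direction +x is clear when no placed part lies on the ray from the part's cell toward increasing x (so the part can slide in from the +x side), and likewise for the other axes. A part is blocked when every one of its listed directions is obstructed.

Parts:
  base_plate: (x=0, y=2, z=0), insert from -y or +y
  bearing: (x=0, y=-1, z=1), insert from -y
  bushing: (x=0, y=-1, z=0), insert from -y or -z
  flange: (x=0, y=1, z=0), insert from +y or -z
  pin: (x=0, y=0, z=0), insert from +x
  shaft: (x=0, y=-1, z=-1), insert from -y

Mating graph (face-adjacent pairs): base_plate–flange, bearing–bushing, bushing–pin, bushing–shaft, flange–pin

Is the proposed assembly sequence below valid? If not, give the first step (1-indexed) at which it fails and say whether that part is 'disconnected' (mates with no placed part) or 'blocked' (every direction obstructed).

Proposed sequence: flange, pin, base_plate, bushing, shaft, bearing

1. flange@(0, 1, 0) [+y clear] — {flange}
2. pin@(0, 0, 0) [+x clear] — {flange, pin}
3. base_plate@(0, 2, 0) [+y clear] — {base_plate, flange, pin}
4. bushing@(0, -1, 0) [-y clear] — {base_plate, bushing, flange, pin}
5. shaft@(0, -1, -1) [-y clear] — {base_plate, bushing, flange, pin, shaft}
6. bearing@(0, -1, 1) [-y clear] — {base_plate, bearing, bushing, flange, pin, shaft}

Valid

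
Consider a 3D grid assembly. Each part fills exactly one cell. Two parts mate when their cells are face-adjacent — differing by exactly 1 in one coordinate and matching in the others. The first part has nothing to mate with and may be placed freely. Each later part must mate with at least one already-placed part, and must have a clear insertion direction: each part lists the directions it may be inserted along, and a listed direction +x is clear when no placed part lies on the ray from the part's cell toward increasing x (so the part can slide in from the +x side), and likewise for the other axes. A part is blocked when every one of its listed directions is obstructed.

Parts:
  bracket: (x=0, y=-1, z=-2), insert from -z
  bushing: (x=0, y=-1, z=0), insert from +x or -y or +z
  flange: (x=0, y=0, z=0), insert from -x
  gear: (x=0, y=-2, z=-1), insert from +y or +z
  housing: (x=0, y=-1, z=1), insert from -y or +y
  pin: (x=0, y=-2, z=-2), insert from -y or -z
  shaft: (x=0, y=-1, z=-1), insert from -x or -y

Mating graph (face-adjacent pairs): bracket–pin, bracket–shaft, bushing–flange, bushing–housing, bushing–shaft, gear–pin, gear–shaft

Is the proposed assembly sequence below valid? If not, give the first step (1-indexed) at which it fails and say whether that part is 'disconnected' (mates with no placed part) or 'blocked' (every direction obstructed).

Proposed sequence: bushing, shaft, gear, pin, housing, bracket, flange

Valid

1. bushing@(0, -1, 0) [+x clear] — {bushing}
2. shaft@(0, -1, -1) [-x clear] — {bushing, shaft}
3. gear@(0, -2, -1) [+z clear] — {bushing, gear, shaft}
4. pin@(0, -2, -2) [-y clear] — {bushing, gear, pin, shaft}
5. housing@(0, -1, 1) [-y clear] — {bushing, gear, housing, pin, shaft}
6. bracket@(0, -1, -2) [-z clear] — {bracket, bushing, gear, housing, pin, shaft}
7. flange@(0, 0, 0) [-x clear] — {bracket, bushing, flange, gear, housing, pin, shaft}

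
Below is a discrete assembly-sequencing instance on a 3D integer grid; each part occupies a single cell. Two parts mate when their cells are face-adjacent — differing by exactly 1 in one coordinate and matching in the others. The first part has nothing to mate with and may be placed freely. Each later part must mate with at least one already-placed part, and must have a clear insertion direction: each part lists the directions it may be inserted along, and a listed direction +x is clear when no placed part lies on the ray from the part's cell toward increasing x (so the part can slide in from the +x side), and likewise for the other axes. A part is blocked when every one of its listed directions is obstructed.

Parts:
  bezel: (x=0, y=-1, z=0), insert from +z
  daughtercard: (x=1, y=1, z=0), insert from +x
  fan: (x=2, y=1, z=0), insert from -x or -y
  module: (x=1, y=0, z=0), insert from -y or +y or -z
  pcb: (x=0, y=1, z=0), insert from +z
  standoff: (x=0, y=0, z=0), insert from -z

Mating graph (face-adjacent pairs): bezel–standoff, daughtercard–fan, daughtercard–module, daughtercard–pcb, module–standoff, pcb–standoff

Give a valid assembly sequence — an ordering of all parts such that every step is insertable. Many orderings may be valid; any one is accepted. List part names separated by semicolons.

1. module@(1, 0, 0) [-y clear] — {module}
2. daughtercard@(1, 1, 0) [+x clear] — {daughtercard, module}
3. fan@(2, 1, 0) [-y clear] — {daughtercard, fan, module}
4. standoff@(0, 0, 0) [-z clear] — {daughtercard, fan, module, standoff}
5. pcb@(0, 1, 0) [+z clear] — {daughtercard, fan, module, pcb, standoff}
6. bezel@(0, -1, 0) [+z clear] — {bezel, daughtercard, fan, module, pcb, standoff}

module; daughtercard; fan; standoff; pcb; bezel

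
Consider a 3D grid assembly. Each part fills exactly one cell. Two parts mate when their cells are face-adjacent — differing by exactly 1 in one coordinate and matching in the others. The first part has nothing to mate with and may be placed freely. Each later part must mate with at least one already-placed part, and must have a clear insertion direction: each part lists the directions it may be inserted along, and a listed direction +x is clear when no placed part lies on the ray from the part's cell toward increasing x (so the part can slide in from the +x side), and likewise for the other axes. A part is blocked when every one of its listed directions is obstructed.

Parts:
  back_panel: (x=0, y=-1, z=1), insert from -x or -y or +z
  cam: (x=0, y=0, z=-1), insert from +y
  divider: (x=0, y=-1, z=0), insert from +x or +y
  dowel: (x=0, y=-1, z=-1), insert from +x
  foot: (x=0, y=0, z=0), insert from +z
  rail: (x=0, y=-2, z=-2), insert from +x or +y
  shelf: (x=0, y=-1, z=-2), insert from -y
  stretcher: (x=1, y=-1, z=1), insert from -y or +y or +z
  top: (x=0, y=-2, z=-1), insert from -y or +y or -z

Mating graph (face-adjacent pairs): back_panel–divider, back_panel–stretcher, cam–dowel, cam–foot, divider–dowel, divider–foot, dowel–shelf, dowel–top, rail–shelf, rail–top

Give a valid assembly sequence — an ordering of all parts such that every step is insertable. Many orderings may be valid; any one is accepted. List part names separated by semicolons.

cam; dowel; foot; top; divider; back_panel; stretcher; shelf; rail

1. cam@(0, 0, -1) [+y clear] — {cam}
2. dowel@(0, -1, -1) [+x clear] — {cam, dowel}
3. foot@(0, 0, 0) [+z clear] — {cam, dowel, foot}
4. top@(0, -2, -1) [-y clear] — {cam, dowel, foot, top}
5. divider@(0, -1, 0) [+x clear] — {cam, divider, dowel, foot, top}
6. back_panel@(0, -1, 1) [-x clear] — {back_panel, cam, divider, dowel, foot, top}
7. stretcher@(1, -1, 1) [-y clear] — {back_panel, cam, divider, dowel, foot, stretcher, top}
8. shelf@(0, -1, -2) [-y clear] — {back_panel, cam, divider, dowel, foot, shelf, stretcher, top}
9. rail@(0, -2, -2) [+x clear] — {back_panel, cam, divider, dowel, foot, rail, shelf, stretcher, top}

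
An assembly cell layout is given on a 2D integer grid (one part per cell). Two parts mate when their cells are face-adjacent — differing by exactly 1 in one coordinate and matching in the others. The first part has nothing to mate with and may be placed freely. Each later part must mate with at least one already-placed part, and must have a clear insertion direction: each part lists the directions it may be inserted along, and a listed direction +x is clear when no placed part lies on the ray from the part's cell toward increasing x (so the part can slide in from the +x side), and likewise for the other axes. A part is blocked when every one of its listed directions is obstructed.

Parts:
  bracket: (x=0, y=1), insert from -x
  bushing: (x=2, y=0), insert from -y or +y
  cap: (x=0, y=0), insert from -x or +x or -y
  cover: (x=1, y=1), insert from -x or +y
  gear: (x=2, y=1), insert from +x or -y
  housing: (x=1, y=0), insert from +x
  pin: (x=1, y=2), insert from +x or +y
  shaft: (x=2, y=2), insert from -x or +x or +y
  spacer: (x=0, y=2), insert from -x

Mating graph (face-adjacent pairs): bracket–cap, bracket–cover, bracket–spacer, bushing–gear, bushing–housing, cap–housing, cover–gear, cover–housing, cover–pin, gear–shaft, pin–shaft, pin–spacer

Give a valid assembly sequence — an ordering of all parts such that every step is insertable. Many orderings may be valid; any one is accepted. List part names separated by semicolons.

1. gear@(2, 1) [+x clear] — {gear}
2. shaft@(2, 2) [-x clear] — {gear, shaft}
3. cover@(1, 1) [-x clear] — {cover, gear, shaft}
4. bracket@(0, 1) [-x clear] — {bracket, cover, gear, shaft}
5. spacer@(0, 2) [-x clear] — {bracket, cover, gear, shaft, spacer}
6. housing@(1, 0) [+x clear] — {bracket, cover, gear, housing, shaft, spacer}
7. bushing@(2, 0) [-y clear] — {bracket, bushing, cover, gear, housing, shaft, spacer}
8. cap@(0, 0) [-x clear] — {bracket, bushing, cap, cover, gear, housing, shaft, spacer}
9. pin@(1, 2) [+y clear] — {bracket, bushing, cap, cover, gear, housing, pin, shaft, spacer}

gear; shaft; cover; bracket; spacer; housing; bushing; cap; pin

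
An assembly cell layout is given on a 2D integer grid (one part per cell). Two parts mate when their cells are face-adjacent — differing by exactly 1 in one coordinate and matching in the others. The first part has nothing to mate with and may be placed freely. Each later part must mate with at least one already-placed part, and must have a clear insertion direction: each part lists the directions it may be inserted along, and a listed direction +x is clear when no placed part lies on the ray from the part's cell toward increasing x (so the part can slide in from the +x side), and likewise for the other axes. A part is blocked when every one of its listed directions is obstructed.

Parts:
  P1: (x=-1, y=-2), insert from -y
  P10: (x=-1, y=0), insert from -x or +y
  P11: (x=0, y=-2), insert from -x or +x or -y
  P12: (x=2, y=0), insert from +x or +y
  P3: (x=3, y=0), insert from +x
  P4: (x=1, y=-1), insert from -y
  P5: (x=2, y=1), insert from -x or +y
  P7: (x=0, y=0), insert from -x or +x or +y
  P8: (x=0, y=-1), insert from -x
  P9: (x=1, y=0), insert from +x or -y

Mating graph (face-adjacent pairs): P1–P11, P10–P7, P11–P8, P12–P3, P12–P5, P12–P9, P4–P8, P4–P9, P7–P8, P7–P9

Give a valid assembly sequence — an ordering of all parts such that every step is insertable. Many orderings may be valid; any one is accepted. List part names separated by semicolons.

P1; P11; P8; P7; P10; P4; P9; P12; P5; P3

1. P1@(-1, -2) [-y clear] — {P1}
2. P11@(0, -2) [+x clear] — {P1, P11}
3. P8@(0, -1) [-x clear] — {P1, P11, P8}
4. P7@(0, 0) [-x clear] — {P1, P11, P7, P8}
5. P10@(-1, 0) [-x clear] — {P1, P10, P11, P7, P8}
6. P4@(1, -1) [-y clear] — {P1, P10, P11, P4, P7, P8}
7. P9@(1, 0) [+x clear] — {P1, P10, P11, P4, P7, P8, P9}
8. P12@(2, 0) [+x clear] — {P1, P10, P11, P12, P4, P7, P8, P9}
9. P5@(2, 1) [-x clear] — {P1, P10, P11, P12, P4, P5, P7, P8, P9}
10. P3@(3, 0) [+x clear] — {P1, P10, P11, P12, P3, P4, P5, P7, P8, P9}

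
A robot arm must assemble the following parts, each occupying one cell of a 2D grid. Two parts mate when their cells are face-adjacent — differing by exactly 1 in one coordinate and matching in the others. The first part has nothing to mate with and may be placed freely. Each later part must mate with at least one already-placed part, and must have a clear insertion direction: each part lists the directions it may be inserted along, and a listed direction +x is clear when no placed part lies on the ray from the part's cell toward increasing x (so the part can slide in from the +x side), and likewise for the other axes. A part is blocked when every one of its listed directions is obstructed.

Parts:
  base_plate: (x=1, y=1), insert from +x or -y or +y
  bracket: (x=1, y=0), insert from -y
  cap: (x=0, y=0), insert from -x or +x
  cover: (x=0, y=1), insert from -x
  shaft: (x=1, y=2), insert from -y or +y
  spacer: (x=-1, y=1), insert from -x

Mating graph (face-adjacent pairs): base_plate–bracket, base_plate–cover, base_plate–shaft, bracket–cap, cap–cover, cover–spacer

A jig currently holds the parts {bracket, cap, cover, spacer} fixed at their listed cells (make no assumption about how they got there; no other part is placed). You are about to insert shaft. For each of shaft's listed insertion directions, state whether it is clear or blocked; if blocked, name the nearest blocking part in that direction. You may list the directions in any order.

+y: clear; -y: blocked by bracket

-y: nearest on ray is bracket@(1, 0) ⇒ blocked
+y: ray from shaft(1, 2) has no placed part ⇒ clear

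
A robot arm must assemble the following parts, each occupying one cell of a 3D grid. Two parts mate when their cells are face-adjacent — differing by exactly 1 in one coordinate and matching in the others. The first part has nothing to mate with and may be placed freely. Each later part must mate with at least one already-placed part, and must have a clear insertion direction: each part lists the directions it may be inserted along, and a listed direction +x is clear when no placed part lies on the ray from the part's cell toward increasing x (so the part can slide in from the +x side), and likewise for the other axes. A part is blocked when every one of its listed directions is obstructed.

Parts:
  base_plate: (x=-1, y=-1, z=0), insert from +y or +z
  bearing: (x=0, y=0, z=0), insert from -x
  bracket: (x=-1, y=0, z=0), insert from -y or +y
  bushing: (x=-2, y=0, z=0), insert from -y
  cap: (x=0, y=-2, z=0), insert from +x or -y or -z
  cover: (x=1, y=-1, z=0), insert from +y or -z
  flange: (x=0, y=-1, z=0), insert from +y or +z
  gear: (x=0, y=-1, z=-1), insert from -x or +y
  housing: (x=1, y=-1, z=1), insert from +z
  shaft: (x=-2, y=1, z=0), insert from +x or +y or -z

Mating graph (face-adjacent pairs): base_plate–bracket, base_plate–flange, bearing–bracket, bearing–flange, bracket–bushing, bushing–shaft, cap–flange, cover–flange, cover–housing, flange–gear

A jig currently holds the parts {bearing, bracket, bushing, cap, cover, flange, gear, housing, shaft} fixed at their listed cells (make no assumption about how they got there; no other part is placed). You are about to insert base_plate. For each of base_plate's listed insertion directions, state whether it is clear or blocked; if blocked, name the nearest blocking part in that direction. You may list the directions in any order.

+y: nearest on ray is bracket@(-1, 0, 0) ⇒ blocked
+z: ray from base_plate(-1, -1, 0) has no placed part ⇒ clear

+y: blocked by bracket; +z: clear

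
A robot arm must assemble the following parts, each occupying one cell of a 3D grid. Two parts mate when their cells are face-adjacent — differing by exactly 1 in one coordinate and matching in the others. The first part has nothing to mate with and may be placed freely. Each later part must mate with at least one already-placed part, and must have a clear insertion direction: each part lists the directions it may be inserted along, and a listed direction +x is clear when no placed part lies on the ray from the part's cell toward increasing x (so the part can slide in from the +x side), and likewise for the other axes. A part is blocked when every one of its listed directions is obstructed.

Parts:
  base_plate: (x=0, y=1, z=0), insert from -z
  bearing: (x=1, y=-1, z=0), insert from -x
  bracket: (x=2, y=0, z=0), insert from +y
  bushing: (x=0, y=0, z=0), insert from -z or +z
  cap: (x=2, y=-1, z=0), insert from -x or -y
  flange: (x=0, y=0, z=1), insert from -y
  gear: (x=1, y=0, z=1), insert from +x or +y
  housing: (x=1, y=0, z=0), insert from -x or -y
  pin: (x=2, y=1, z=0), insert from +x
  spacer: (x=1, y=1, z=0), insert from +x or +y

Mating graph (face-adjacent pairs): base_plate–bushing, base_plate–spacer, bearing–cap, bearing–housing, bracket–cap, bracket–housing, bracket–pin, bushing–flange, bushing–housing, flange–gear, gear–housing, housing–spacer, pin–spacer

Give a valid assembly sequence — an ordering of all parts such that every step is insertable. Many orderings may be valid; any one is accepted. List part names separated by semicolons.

1. housing@(1, 0, 0) [-x clear] — {housing}
2. spacer@(1, 1, 0) [+x clear] — {housing, spacer}
3. base_plate@(0, 1, 0) [-z clear] — {base_plate, housing, spacer}
4. bearing@(1, -1, 0) [-x clear] — {base_plate, bearing, housing, spacer}
5. cap@(2, -1, 0) [-y clear] — {base_plate, bearing, cap, housing, spacer}
6. gear@(1, 0, 1) [+x clear] — {base_plate, bearing, cap, gear, housing, spacer}
7. flange@(0, 0, 1) [-y clear] — {base_plate, bearing, cap, flange, gear, housing, spacer}
8. bracket@(2, 0, 0) [+y clear] — {base_plate, bearing, bracket, cap, flange, gear, housing, spacer}
9. pin@(2, 1, 0) [+x clear] — {base_plate, bearing, bracket, cap, flange, gear, housing, pin, spacer}
10. bushing@(0, 0, 0) [-z clear] — {base_plate, bearing, bracket, bushing, cap, flange, gear, housing, pin, spacer}

housing; spacer; base_plate; bearing; cap; gear; flange; bracket; pin; bushing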